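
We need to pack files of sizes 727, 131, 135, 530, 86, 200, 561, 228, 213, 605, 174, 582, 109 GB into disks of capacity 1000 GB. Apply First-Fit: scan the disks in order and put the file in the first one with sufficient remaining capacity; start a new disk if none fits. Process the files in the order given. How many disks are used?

5

disk 1: place 727 GB, 273 GB left
disk 1: place 131 GB, 142 GB left
disk 1: place 135 GB, 7 GB left
disk 2: place 530 GB, 470 GB left
disk 2: place 86 GB, 384 GB left
disk 2: place 200 GB, 184 GB left
disk 3: place 561 GB, 439 GB left
disk 3: place 228 GB, 211 GB left
disk 4: place 213 GB, 787 GB left
disk 4: place 605 GB, 182 GB left
disk 2: place 174 GB, 10 GB left
disk 5: place 582 GB, 418 GB left
disk 3: place 109 GB, 102 GB left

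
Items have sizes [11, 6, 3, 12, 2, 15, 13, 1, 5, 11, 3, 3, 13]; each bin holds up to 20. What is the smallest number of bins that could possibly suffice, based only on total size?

5

Total size = 11 + 6 + 3 + 12 + 2 + 15 + 13 + 1 + 5 + 11 + 3 + 3 + 13 = 98.
⌈98 / 20⌉ = 5.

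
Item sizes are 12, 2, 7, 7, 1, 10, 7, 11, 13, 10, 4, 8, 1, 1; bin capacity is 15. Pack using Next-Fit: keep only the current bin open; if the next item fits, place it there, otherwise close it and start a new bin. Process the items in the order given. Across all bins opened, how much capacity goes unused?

bin 1: place 12, 3 left
bin 1: place 2, 1 left
bin 2: place 7, 8 left
bin 2: place 7, 1 left
bin 2: place 1, 0 left
bin 3: place 10, 5 left
bin 4: place 7, 8 left
bin 5: place 11, 4 left
bin 6: place 13, 2 left
bin 7: place 10, 5 left
bin 7: place 4, 1 left
bin 8: place 8, 7 left
bin 8: place 1, 6 left
bin 8: place 1, 5 left
8 bins × 15 = 120; used 94; unused 26.

26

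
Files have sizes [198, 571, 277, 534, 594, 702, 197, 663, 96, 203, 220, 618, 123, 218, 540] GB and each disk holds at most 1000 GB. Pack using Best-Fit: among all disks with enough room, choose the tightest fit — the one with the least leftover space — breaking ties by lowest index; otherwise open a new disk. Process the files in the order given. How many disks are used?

disk 1: place 198 GB, 802 GB left
disk 1: place 571 GB, 231 GB left
disk 2: place 277 GB, 723 GB left
disk 2: place 534 GB, 189 GB left
disk 3: place 594 GB, 406 GB left
disk 4: place 702 GB, 298 GB left
disk 1: place 197 GB, 34 GB left
disk 5: place 663 GB, 337 GB left
disk 2: place 96 GB, 93 GB left
disk 4: place 203 GB, 95 GB left
disk 5: place 220 GB, 117 GB left
disk 6: place 618 GB, 382 GB left
disk 6: place 123 GB, 259 GB left
disk 6: place 218 GB, 41 GB left
disk 7: place 540 GB, 460 GB left
Final disks: [198,571,197] [277,534,96] [594] [702,203] [663,220] [618,123,218] [540].

7 disks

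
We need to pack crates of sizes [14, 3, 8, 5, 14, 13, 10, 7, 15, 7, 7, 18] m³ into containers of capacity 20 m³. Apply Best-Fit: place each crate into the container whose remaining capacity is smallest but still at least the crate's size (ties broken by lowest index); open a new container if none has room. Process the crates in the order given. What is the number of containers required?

7

container 1: place 14 m³, 6 m³ left
container 1: place 3 m³, 3 m³ left
container 2: place 8 m³, 12 m³ left
container 2: place 5 m³, 7 m³ left
container 3: place 14 m³, 6 m³ left
container 4: place 13 m³, 7 m³ left
container 5: place 10 m³, 10 m³ left
container 2: place 7 m³, 0 m³ left
container 6: place 15 m³, 5 m³ left
container 4: place 7 m³, 0 m³ left
container 5: place 7 m³, 3 m³ left
container 7: place 18 m³, 2 m³ left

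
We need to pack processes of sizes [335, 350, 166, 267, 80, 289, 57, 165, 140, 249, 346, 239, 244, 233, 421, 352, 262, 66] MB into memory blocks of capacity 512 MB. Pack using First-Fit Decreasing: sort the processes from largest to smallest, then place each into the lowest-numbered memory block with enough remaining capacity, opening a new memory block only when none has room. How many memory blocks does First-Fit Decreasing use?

9

Sorted descending: 421, 352, 350, 346, 335, 289, 267, 262, 249, 244, 239, 233, 166, 165, 140, 80, 66, 57.
memory block 1: place 421 MB, 91 MB left
memory block 2: place 352 MB, 160 MB left
memory block 3: place 350 MB, 162 MB left
memory block 4: place 346 MB, 166 MB left
memory block 5: place 335 MB, 177 MB left
memory block 6: place 289 MB, 223 MB left
memory block 7: place 267 MB, 245 MB left
memory block 8: place 262 MB, 250 MB left
memory block 8: place 249 MB, 1 MB left
memory block 7: place 244 MB, 1 MB left
memory block 9: place 239 MB, 273 MB left
memory block 9: place 233 MB, 40 MB left
memory block 4: place 166 MB, 0 MB left
memory block 5: place 165 MB, 12 MB left
memory block 2: place 140 MB, 20 MB left
memory block 1: place 80 MB, 11 MB left
memory block 3: place 66 MB, 96 MB left
memory block 3: place 57 MB, 39 MB left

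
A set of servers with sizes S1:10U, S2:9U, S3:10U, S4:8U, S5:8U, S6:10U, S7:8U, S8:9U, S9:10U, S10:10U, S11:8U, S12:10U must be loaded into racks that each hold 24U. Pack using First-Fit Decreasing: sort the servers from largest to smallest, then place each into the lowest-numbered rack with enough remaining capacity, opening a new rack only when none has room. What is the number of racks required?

6

Sorted descending: 10, 10, 10, 10, 10, 10, 9, 9, 8, 8, 8, 8.
Put 10U in rack 1; 14U remain.
Put 10U in rack 1; 4U remain.
Put 10U in rack 2; 14U remain.
Put 10U in rack 2; 4U remain.
Put 10U in rack 3; 14U remain.
Put 10U in rack 3; 4U remain.
Put 9U in rack 4; 15U remain.
Put 9U in rack 4; 6U remain.
Put 8U in rack 5; 16U remain.
Put 8U in rack 5; 8U remain.
Put 8U in rack 5; 0U remain.
Put 8U in rack 6; 16U remain.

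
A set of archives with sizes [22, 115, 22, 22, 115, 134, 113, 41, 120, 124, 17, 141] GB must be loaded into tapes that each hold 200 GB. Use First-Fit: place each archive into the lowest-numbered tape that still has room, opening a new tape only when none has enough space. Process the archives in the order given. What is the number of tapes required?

7

tape 1: place 22 GB, 178 GB left
tape 1: place 115 GB, 63 GB left
tape 1: place 22 GB, 41 GB left
tape 1: place 22 GB, 19 GB left
tape 2: place 115 GB, 85 GB left
tape 3: place 134 GB, 66 GB left
tape 4: place 113 GB, 87 GB left
tape 2: place 41 GB, 44 GB left
tape 5: place 120 GB, 80 GB left
tape 6: place 124 GB, 76 GB left
tape 1: place 17 GB, 2 GB left
tape 7: place 141 GB, 59 GB left
Final tapes: [22,115,22,22,17] [115,41] [134] [113] [120] [124] [141].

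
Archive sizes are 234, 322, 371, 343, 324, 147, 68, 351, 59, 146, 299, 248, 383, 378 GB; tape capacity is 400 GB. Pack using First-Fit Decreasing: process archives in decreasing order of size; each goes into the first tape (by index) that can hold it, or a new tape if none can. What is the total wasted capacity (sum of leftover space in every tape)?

Sorted descending: 383, 378, 371, 351, 343, 324, 322, 299, 248, 234, 147, 146, 68, 59.
383 GB → tape 1 (remaining 17 GB)
378 GB → tape 2 (remaining 22 GB)
371 GB → tape 3 (remaining 29 GB)
351 GB → tape 4 (remaining 49 GB)
343 GB → tape 5 (remaining 57 GB)
324 GB → tape 6 (remaining 76 GB)
322 GB → tape 7 (remaining 78 GB)
299 GB → tape 8 (remaining 101 GB)
248 GB → tape 9 (remaining 152 GB)
234 GB → tape 10 (remaining 166 GB)
147 GB → tape 9 (remaining 5 GB)
146 GB → tape 10 (remaining 20 GB)
68 GB → tape 6 (remaining 8 GB)
59 GB → tape 7 (remaining 19 GB)
10 tapes × 400 GB = 4000 GB; used 3673 GB; unused 327 GB.

327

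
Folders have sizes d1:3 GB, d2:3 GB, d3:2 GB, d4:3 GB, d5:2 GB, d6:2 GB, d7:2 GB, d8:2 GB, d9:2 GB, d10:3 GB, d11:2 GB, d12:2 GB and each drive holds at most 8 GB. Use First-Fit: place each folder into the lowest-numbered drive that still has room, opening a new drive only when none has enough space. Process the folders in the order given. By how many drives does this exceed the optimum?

0

First-Fit: [3,3,2] [3,2,2] [2,2,2,2] [3,2] → 4 drives.
Total size 28 GB; any packing needs at least ⌈28/8⌉ = 4 drives.
So 4 is already optimal.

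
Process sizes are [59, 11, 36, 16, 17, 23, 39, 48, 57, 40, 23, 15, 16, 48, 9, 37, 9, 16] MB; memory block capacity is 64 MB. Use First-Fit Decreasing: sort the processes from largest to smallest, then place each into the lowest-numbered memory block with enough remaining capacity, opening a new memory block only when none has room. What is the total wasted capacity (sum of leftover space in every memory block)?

57

Sorted descending: 59, 57, 48, 48, 40, 39, 37, 36, 23, 23, 17, 16, 16, 16, 15, 11, 9, 9.
59 MB → memory block 1 (remaining 5 MB)
57 MB → memory block 2 (remaining 7 MB)
48 MB → memory block 3 (remaining 16 MB)
48 MB → memory block 4 (remaining 16 MB)
40 MB → memory block 5 (remaining 24 MB)
39 MB → memory block 6 (remaining 25 MB)
37 MB → memory block 7 (remaining 27 MB)
36 MB → memory block 8 (remaining 28 MB)
23 MB → memory block 5 (remaining 1 MB)
23 MB → memory block 6 (remaining 2 MB)
17 MB → memory block 7 (remaining 10 MB)
16 MB → memory block 3 (remaining 0 MB)
16 MB → memory block 4 (remaining 0 MB)
16 MB → memory block 8 (remaining 12 MB)
15 MB → memory block 9 (remaining 49 MB)
11 MB → memory block 8 (remaining 1 MB)
9 MB → memory block 7 (remaining 1 MB)
9 MB → memory block 9 (remaining 40 MB)
9 memory blocks × 64 MB = 576 MB; used 519 MB; unused 57 MB.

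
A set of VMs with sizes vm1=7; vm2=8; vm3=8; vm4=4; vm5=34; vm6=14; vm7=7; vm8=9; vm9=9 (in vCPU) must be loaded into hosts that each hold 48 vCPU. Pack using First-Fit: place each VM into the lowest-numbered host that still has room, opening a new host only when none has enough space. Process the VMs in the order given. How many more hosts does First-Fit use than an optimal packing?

First-Fit: [7,8,8,4,14,7] [34,9] [9] → 3 hosts.
Total size 100 vCPU; any packing needs at least ⌈100/48⌉ = 3 hosts.
So 3 is already optimal.

0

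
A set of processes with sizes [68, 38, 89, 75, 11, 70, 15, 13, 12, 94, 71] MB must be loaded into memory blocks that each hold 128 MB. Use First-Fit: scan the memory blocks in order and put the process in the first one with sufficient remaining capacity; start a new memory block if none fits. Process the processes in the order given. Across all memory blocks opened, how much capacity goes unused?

memory block 1: place 68 MB, 60 MB left
memory block 1: place 38 MB, 22 MB left
memory block 2: place 89 MB, 39 MB left
memory block 3: place 75 MB, 53 MB left
memory block 1: place 11 MB, 11 MB left
memory block 4: place 70 MB, 58 MB left
memory block 2: place 15 MB, 24 MB left
memory block 2: place 13 MB, 11 MB left
memory block 3: place 12 MB, 41 MB left
memory block 5: place 94 MB, 34 MB left
memory block 6: place 71 MB, 57 MB left
6 memory blocks × 128 MB = 768 MB; used 556 MB; unused 212 MB.

212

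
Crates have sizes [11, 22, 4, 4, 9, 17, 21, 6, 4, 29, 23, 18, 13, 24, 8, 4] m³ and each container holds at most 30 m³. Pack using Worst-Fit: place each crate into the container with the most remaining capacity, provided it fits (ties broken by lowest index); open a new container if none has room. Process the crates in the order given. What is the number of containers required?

11 m³ → container 1 (remaining 19 m³)
22 m³ → container 2 (remaining 8 m³)
4 m³ → container 1 (remaining 15 m³)
4 m³ → container 1 (remaining 11 m³)
9 m³ → container 1 (remaining 2 m³)
17 m³ → container 3 (remaining 13 m³)
21 m³ → container 4 (remaining 9 m³)
6 m³ → container 3 (remaining 7 m³)
4 m³ → container 4 (remaining 5 m³)
29 m³ → container 5 (remaining 1 m³)
23 m³ → container 6 (remaining 7 m³)
18 m³ → container 7 (remaining 12 m³)
13 m³ → container 8 (remaining 17 m³)
24 m³ → container 9 (remaining 6 m³)
8 m³ → container 8 (remaining 9 m³)
4 m³ → container 7 (remaining 8 m³)

9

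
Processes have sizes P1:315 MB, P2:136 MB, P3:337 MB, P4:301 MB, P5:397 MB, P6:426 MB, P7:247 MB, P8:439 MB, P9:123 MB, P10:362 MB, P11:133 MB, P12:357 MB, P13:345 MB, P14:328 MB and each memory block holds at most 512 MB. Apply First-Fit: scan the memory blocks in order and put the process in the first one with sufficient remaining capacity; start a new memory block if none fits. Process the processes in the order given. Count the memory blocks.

11

P1 (315 MB) → memory block 1 (remaining 197 MB)
P2 (136 MB) → memory block 1 (remaining 61 MB)
P3 (337 MB) → memory block 2 (remaining 175 MB)
P4 (301 MB) → memory block 3 (remaining 211 MB)
P5 (397 MB) → memory block 4 (remaining 115 MB)
P6 (426 MB) → memory block 5 (remaining 86 MB)
P7 (247 MB) → memory block 6 (remaining 265 MB)
P8 (439 MB) → memory block 7 (remaining 73 MB)
P9 (123 MB) → memory block 2 (remaining 52 MB)
P10 (362 MB) → memory block 8 (remaining 150 MB)
P11 (133 MB) → memory block 3 (remaining 78 MB)
P12 (357 MB) → memory block 9 (remaining 155 MB)
P13 (345 MB) → memory block 10 (remaining 167 MB)
P14 (328 MB) → memory block 11 (remaining 184 MB)
Final memory blocks: [315,136] [337,123] [301,133] [397] [426] [247] [439] [362] [357] [345] [328].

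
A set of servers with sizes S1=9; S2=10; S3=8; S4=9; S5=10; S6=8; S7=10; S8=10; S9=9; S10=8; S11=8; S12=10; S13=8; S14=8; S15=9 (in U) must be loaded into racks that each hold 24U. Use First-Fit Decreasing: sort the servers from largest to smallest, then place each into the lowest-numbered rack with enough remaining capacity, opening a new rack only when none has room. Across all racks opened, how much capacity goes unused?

34

Sorted descending: 10, 10, 10, 10, 10, 9, 9, 9, 9, 8, 8, 8, 8, 8, 8.
Put 10U in rack 1; 14U remain.
Put 10U in rack 1; 4U remain.
Put 10U in rack 2; 14U remain.
Put 10U in rack 2; 4U remain.
Put 10U in rack 3; 14U remain.
Put 9U in rack 3; 5U remain.
Put 9U in rack 4; 15U remain.
Put 9U in rack 4; 6U remain.
Put 9U in rack 5; 15U remain.
Put 8U in rack 5; 7U remain.
Put 8U in rack 6; 16U remain.
Put 8U in rack 6; 8U remain.
Put 8U in rack 6; 0U remain.
Put 8U in rack 7; 16U remain.
Put 8U in rack 7; 8U remain.
7 racks × 24U = 168U; used 134U; unused 34U.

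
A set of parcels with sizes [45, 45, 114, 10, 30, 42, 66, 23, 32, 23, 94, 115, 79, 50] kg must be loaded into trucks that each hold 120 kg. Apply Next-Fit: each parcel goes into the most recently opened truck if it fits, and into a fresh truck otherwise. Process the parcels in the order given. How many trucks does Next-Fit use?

45 kg → truck 1 (remaining 75 kg)
45 kg → truck 1 (remaining 30 kg)
114 kg → truck 2 (remaining 6 kg)
10 kg → truck 3 (remaining 110 kg)
30 kg → truck 3 (remaining 80 kg)
42 kg → truck 3 (remaining 38 kg)
66 kg → truck 4 (remaining 54 kg)
23 kg → truck 4 (remaining 31 kg)
32 kg → truck 5 (remaining 88 kg)
23 kg → truck 5 (remaining 65 kg)
94 kg → truck 6 (remaining 26 kg)
115 kg → truck 7 (remaining 5 kg)
79 kg → truck 8 (remaining 41 kg)
50 kg → truck 9 (remaining 70 kg)
Final trucks: [45,45] [114] [10,30,42] [66,23] [32,23] [94] [115] [79] [50].

9 trucks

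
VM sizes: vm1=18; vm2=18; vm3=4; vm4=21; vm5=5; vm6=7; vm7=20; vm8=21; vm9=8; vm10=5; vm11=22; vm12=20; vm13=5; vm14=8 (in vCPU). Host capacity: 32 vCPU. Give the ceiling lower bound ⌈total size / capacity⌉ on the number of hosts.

6

Total size = 18 + 18 + 4 + 21 + 5 + 7 + 20 + 21 + 8 + 5 + 22 + 20 + 5 + 8 = 182 vCPU.
⌈182 / 32⌉ = 6.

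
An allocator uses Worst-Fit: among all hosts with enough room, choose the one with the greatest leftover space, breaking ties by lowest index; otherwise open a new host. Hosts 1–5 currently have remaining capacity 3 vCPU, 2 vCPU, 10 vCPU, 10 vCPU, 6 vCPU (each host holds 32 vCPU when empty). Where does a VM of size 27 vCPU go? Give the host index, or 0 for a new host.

0

No host has ≥ 27 vCPU free, so a new host is opened.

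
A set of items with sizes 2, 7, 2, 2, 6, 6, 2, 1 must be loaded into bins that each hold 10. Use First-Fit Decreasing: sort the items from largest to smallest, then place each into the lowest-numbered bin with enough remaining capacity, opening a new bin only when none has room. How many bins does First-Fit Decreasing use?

3

Sorted descending: 7, 6, 6, 2, 2, 2, 2, 1.
bin 1: place 7, 3 left
bin 2: place 6, 4 left
bin 3: place 6, 4 left
bin 1: place 2, 1 left
bin 2: place 2, 2 left
bin 2: place 2, 0 left
bin 3: place 2, 2 left
bin 1: place 1, 0 left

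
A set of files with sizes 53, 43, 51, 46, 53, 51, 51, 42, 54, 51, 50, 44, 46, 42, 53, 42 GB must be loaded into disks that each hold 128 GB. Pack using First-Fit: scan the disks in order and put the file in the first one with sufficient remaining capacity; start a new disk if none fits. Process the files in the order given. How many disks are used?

Put 53 GB in disk 1; 75 GB remain.
Put 43 GB in disk 1; 32 GB remain.
Put 51 GB in disk 2; 77 GB remain.
Put 46 GB in disk 2; 31 GB remain.
Put 53 GB in disk 3; 75 GB remain.
Put 51 GB in disk 3; 24 GB remain.
Put 51 GB in disk 4; 77 GB remain.
Put 42 GB in disk 4; 35 GB remain.
Put 54 GB in disk 5; 74 GB remain.
Put 51 GB in disk 5; 23 GB remain.
Put 50 GB in disk 6; 78 GB remain.
Put 44 GB in disk 6; 34 GB remain.
Put 46 GB in disk 7; 82 GB remain.
Put 42 GB in disk 7; 40 GB remain.
Put 53 GB in disk 8; 75 GB remain.
Put 42 GB in disk 8; 33 GB remain.
Final disks: [53,43] [51,46] [53,51] [51,42] [54,51] [50,44] [46,42] [53,42].

8 disks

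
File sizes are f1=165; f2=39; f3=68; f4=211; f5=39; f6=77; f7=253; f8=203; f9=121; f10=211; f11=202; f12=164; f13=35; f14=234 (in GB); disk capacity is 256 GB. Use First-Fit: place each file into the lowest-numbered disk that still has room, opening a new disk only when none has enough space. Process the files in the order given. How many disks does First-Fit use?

10

disk 1: place f1 (165 GB), 91 GB left
disk 1: place f2 (39 GB), 52 GB left
disk 2: place f3 (68 GB), 188 GB left
disk 3: place f4 (211 GB), 45 GB left
disk 1: place f5 (39 GB), 13 GB left
disk 2: place f6 (77 GB), 111 GB left
disk 4: place f7 (253 GB), 3 GB left
disk 5: place f8 (203 GB), 53 GB left
disk 6: place f9 (121 GB), 135 GB left
disk 7: place f10 (211 GB), 45 GB left
disk 8: place f11 (202 GB), 54 GB left
disk 9: place f12 (164 GB), 92 GB left
disk 2: place f13 (35 GB), 76 GB left
disk 10: place f14 (234 GB), 22 GB left
Final disks: [165,39,39] [68,77,35] [211] [253] [203] [121] [211] [202] [164] [234].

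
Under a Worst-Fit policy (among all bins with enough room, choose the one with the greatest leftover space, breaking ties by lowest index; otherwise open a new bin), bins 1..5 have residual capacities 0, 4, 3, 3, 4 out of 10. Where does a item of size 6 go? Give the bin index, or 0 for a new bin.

0

No bin has ≥ 6 free, so a new bin is opened.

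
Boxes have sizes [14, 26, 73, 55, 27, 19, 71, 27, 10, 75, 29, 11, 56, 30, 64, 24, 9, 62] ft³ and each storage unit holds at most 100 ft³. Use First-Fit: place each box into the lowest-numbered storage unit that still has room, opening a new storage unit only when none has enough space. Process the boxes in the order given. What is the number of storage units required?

storage unit 1: place 14 ft³, 86 ft³ left
storage unit 1: place 26 ft³, 60 ft³ left
storage unit 2: place 73 ft³, 27 ft³ left
storage unit 1: place 55 ft³, 5 ft³ left
storage unit 2: place 27 ft³, 0 ft³ left
storage unit 3: place 19 ft³, 81 ft³ left
storage unit 3: place 71 ft³, 10 ft³ left
storage unit 4: place 27 ft³, 73 ft³ left
storage unit 3: place 10 ft³, 0 ft³ left
storage unit 5: place 75 ft³, 25 ft³ left
storage unit 4: place 29 ft³, 44 ft³ left
storage unit 4: place 11 ft³, 33 ft³ left
storage unit 6: place 56 ft³, 44 ft³ left
storage unit 4: place 30 ft³, 3 ft³ left
storage unit 7: place 64 ft³, 36 ft³ left
storage unit 5: place 24 ft³, 1 ft³ left
storage unit 6: place 9 ft³, 35 ft³ left
storage unit 8: place 62 ft³, 38 ft³ left

8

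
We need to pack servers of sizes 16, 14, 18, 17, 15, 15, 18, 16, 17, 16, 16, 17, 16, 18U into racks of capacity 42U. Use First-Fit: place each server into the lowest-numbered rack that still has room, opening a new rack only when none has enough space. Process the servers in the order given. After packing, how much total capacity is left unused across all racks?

16U → rack 1 (remaining 26U)
14U → rack 1 (remaining 12U)
18U → rack 2 (remaining 24U)
17U → rack 2 (remaining 7U)
15U → rack 3 (remaining 27U)
15U → rack 3 (remaining 12U)
18U → rack 4 (remaining 24U)
16U → rack 4 (remaining 8U)
17U → rack 5 (remaining 25U)
16U → rack 5 (remaining 9U)
16U → rack 6 (remaining 26U)
17U → rack 6 (remaining 9U)
16U → rack 7 (remaining 26U)
18U → rack 7 (remaining 8U)
7 racks × 42U = 294U; used 229U; unused 65U.

65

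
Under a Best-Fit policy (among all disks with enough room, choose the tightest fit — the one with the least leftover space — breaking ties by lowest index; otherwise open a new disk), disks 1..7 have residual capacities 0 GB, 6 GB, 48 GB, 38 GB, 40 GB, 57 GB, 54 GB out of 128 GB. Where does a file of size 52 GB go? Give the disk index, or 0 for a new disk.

Disks with room: disk 6 (57 GB), disk 7 (54 GB).
Tightest fit is disk 7 with 54 GB free.

7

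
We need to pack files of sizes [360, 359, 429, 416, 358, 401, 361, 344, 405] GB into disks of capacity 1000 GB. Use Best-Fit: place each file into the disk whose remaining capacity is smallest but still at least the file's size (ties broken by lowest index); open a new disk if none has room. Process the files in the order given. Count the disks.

360 GB → disk 1 (remaining 640 GB)
359 GB → disk 1 (remaining 281 GB)
429 GB → disk 2 (remaining 571 GB)
416 GB → disk 2 (remaining 155 GB)
358 GB → disk 3 (remaining 642 GB)
401 GB → disk 3 (remaining 241 GB)
361 GB → disk 4 (remaining 639 GB)
344 GB → disk 4 (remaining 295 GB)
405 GB → disk 5 (remaining 595 GB)

5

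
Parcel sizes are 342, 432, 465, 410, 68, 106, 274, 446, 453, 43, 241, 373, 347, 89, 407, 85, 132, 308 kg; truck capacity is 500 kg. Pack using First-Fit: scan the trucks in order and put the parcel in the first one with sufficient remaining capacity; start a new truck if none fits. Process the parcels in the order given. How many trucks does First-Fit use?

Put 342 kg in truck 1; 158 kg remain.
Put 432 kg in truck 2; 68 kg remain.
Put 465 kg in truck 3; 35 kg remain.
Put 410 kg in truck 4; 90 kg remain.
Put 68 kg in truck 1; 90 kg remain.
Put 106 kg in truck 5; 394 kg remain.
Put 274 kg in truck 5; 120 kg remain.
Put 446 kg in truck 6; 54 kg remain.
Put 453 kg in truck 7; 47 kg remain.
Put 43 kg in truck 1; 47 kg remain.
Put 241 kg in truck 8; 259 kg remain.
Put 373 kg in truck 9; 127 kg remain.
Put 347 kg in truck 10; 153 kg remain.
Put 89 kg in truck 4; 1 kg remain.
Put 407 kg in truck 11; 93 kg remain.
Put 85 kg in truck 5; 35 kg remain.
Put 132 kg in truck 8; 127 kg remain.
Put 308 kg in truck 12; 192 kg remain.
Final trucks: [342,68,43] [432] [465] [410,89] [106,274,85] [446] [453] [241,132] [373] [347] [407] [308].

12 trucks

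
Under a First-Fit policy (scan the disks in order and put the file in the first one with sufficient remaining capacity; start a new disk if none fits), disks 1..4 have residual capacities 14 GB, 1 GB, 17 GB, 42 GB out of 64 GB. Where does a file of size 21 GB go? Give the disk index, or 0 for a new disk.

Disks with room: disk 4 (42 GB).
The first with room is disk 4.

4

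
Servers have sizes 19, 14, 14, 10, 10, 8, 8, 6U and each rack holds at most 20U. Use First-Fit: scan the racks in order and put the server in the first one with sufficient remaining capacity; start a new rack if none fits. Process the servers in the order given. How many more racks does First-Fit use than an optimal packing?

0

First-Fit: [19] [14,6] [14] [10,10] [8,8] → 5 racks.
Total size 89U; any packing needs at least ⌈89/20⌉ = 5 racks.
So 5 is already optimal.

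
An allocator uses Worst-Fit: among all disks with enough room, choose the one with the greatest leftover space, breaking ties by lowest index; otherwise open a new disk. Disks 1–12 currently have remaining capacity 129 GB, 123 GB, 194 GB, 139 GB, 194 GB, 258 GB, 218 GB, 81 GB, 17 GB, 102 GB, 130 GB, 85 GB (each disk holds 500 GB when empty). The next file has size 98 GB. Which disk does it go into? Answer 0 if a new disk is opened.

Disks with room: disk 1 (129 GB), disk 2 (123 GB), disk 3 (194 GB), disk 4 (139 GB), disk 5 (194 GB), disk 6 (258 GB), disk 7 (218 GB), disk 10 (102 GB), disk 11 (130 GB).
Most room is disk 6 with 258 GB free.

6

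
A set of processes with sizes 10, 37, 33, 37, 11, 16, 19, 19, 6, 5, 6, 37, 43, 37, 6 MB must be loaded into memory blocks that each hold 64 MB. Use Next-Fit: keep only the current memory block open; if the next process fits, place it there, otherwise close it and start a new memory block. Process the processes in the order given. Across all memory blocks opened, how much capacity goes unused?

126

Put 10 MB in memory block 1; 54 MB remain.
Put 37 MB in memory block 1; 17 MB remain.
Put 33 MB in memory block 2; 31 MB remain.
Put 37 MB in memory block 3; 27 MB remain.
Put 11 MB in memory block 3; 16 MB remain.
Put 16 MB in memory block 3; 0 MB remain.
Put 19 MB in memory block 4; 45 MB remain.
Put 19 MB in memory block 4; 26 MB remain.
Put 6 MB in memory block 4; 20 MB remain.
Put 5 MB in memory block 4; 15 MB remain.
Put 6 MB in memory block 4; 9 MB remain.
Put 37 MB in memory block 5; 27 MB remain.
Put 43 MB in memory block 6; 21 MB remain.
Put 37 MB in memory block 7; 27 MB remain.
Put 6 MB in memory block 7; 21 MB remain.
7 memory blocks × 64 MB = 448 MB; used 322 MB; unused 126 MB.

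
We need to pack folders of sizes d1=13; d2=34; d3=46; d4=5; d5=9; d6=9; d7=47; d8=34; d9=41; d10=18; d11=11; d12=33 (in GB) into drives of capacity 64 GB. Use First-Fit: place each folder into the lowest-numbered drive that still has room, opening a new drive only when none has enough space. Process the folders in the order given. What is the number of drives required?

drive 1: place d1 (13 GB), 51 GB left
drive 1: place d2 (34 GB), 17 GB left
drive 2: place d3 (46 GB), 18 GB left
drive 1: place d4 (5 GB), 12 GB left
drive 1: place d5 (9 GB), 3 GB left
drive 2: place d6 (9 GB), 9 GB left
drive 3: place d7 (47 GB), 17 GB left
drive 4: place d8 (34 GB), 30 GB left
drive 5: place d9 (41 GB), 23 GB left
drive 4: place d10 (18 GB), 12 GB left
drive 3: place d11 (11 GB), 6 GB left
drive 6: place d12 (33 GB), 31 GB left

6 drives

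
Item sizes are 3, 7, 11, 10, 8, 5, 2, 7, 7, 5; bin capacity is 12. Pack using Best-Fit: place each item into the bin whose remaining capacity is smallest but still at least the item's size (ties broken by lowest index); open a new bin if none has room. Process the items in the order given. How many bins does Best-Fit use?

Put 3 in bin 1; 9 remain.
Put 7 in bin 1; 2 remain.
Put 11 in bin 2; 1 remain.
Put 10 in bin 3; 2 remain.
Put 8 in bin 4; 4 remain.
Put 5 in bin 5; 7 remain.
Put 2 in bin 1; 0 remain.
Put 7 in bin 5; 0 remain.
Put 7 in bin 6; 5 remain.
Put 5 in bin 6; 0 remain.

6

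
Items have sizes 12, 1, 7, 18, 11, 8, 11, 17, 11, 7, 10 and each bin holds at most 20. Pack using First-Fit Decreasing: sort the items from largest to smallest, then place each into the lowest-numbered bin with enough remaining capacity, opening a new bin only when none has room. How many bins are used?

Sorted descending: 18, 17, 12, 11, 11, 11, 10, 8, 7, 7, 1.
Put 18 in bin 1; 2 remain.
Put 17 in bin 2; 3 remain.
Put 12 in bin 3; 8 remain.
Put 11 in bin 4; 9 remain.
Put 11 in bin 5; 9 remain.
Put 11 in bin 6; 9 remain.
Put 10 in bin 7; 10 remain.
Put 8 in bin 3; 0 remain.
Put 7 in bin 4; 2 remain.
Put 7 in bin 5; 2 remain.
Put 1 in bin 1; 1 remain.

7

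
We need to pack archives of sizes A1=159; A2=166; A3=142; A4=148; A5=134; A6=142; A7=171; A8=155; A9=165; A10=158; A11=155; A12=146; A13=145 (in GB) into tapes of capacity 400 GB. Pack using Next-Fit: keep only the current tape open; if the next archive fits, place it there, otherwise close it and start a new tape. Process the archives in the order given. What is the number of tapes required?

tape 1: place A1 (159 GB), 241 GB left
tape 1: place A2 (166 GB), 75 GB left
tape 2: place A3 (142 GB), 258 GB left
tape 2: place A4 (148 GB), 110 GB left
tape 3: place A5 (134 GB), 266 GB left
tape 3: place A6 (142 GB), 124 GB left
tape 4: place A7 (171 GB), 229 GB left
tape 4: place A8 (155 GB), 74 GB left
tape 5: place A9 (165 GB), 235 GB left
tape 5: place A10 (158 GB), 77 GB left
tape 6: place A11 (155 GB), 245 GB left
tape 6: place A12 (146 GB), 99 GB left
tape 7: place A13 (145 GB), 255 GB left
Final tapes: [159,166] [142,148] [134,142] [171,155] [165,158] [155,146] [145].

7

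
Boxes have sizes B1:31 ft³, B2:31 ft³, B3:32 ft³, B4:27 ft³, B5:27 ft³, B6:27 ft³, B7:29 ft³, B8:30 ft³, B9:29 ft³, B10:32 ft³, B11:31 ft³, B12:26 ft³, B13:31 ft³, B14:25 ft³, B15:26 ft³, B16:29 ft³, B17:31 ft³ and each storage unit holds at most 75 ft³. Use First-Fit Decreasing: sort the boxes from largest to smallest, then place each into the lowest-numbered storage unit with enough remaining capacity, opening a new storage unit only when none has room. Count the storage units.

9

Sorted descending: 32, 32, 31, 31, 31, 31, 31, 30, 29, 29, 29, 27, 27, 27, 26, 26, 25.
storage unit 1: place 32 ft³, 43 ft³ left
storage unit 1: place 32 ft³, 11 ft³ left
storage unit 2: place 31 ft³, 44 ft³ left
storage unit 2: place 31 ft³, 13 ft³ left
storage unit 3: place 31 ft³, 44 ft³ left
storage unit 3: place 31 ft³, 13 ft³ left
storage unit 4: place 31 ft³, 44 ft³ left
storage unit 4: place 30 ft³, 14 ft³ left
storage unit 5: place 29 ft³, 46 ft³ left
storage unit 5: place 29 ft³, 17 ft³ left
storage unit 6: place 29 ft³, 46 ft³ left
storage unit 6: place 27 ft³, 19 ft³ left
storage unit 7: place 27 ft³, 48 ft³ left
storage unit 7: place 27 ft³, 21 ft³ left
storage unit 8: place 26 ft³, 49 ft³ left
storage unit 8: place 26 ft³, 23 ft³ left
storage unit 9: place 25 ft³, 50 ft³ left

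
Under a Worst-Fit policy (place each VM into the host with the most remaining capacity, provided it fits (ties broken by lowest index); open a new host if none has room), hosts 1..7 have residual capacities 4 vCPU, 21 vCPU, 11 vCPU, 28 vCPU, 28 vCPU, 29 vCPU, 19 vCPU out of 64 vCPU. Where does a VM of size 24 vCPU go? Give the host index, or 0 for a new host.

Hosts with room: host 4 (28 vCPU), host 5 (28 vCPU), host 6 (29 vCPU).
Most room is host 6 with 29 vCPU free.

6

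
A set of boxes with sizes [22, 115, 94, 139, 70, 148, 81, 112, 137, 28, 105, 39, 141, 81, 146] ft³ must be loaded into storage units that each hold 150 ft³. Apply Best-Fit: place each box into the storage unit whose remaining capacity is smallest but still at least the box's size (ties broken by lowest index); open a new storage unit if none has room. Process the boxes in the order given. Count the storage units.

12 storage units

storage unit 1: place 22 ft³, 128 ft³ left
storage unit 1: place 115 ft³, 13 ft³ left
storage unit 2: place 94 ft³, 56 ft³ left
storage unit 3: place 139 ft³, 11 ft³ left
storage unit 4: place 70 ft³, 80 ft³ left
storage unit 5: place 148 ft³, 2 ft³ left
storage unit 6: place 81 ft³, 69 ft³ left
storage unit 7: place 112 ft³, 38 ft³ left
storage unit 8: place 137 ft³, 13 ft³ left
storage unit 7: place 28 ft³, 10 ft³ left
storage unit 9: place 105 ft³, 45 ft³ left
storage unit 9: place 39 ft³, 6 ft³ left
storage unit 10: place 141 ft³, 9 ft³ left
storage unit 11: place 81 ft³, 69 ft³ left
storage unit 12: place 146 ft³, 4 ft³ left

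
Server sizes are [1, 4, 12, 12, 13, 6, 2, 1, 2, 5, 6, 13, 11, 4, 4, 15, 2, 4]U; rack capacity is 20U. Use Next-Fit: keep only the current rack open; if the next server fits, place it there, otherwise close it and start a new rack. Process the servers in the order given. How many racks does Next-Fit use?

rack 1: place 1U, 19U left
rack 1: place 4U, 15U left
rack 1: place 12U, 3U left
rack 2: place 12U, 8U left
rack 3: place 13U, 7U left
rack 3: place 6U, 1U left
rack 4: place 2U, 18U left
rack 4: place 1U, 17U left
rack 4: place 2U, 15U left
rack 4: place 5U, 10U left
rack 4: place 6U, 4U left
rack 5: place 13U, 7U left
rack 6: place 11U, 9U left
rack 6: place 4U, 5U left
rack 6: place 4U, 1U left
rack 7: place 15U, 5U left
rack 7: place 2U, 3U left
rack 8: place 4U, 16U left

8 racks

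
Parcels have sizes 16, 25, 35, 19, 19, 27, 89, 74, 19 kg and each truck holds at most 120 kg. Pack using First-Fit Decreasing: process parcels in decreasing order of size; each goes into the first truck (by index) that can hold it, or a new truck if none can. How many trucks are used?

3

Sorted descending: 89, 74, 35, 27, 25, 19, 19, 19, 16.
truck 1: place 89 kg, 31 kg left
truck 2: place 74 kg, 46 kg left
truck 2: place 35 kg, 11 kg left
truck 1: place 27 kg, 4 kg left
truck 3: place 25 kg, 95 kg left
truck 3: place 19 kg, 76 kg left
truck 3: place 19 kg, 57 kg left
truck 3: place 19 kg, 38 kg left
truck 3: place 16 kg, 22 kg left
Final trucks: [89,27] [74,35] [25,19,19,19,16].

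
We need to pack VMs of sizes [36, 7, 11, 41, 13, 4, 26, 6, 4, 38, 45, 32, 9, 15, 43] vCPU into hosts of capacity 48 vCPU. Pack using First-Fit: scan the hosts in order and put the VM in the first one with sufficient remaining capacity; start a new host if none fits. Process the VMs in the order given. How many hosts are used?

8

Put 36 vCPU in host 1; 12 vCPU remain.
Put 7 vCPU in host 1; 5 vCPU remain.
Put 11 vCPU in host 2; 37 vCPU remain.
Put 41 vCPU in host 3; 7 vCPU remain.
Put 13 vCPU in host 2; 24 vCPU remain.
Put 4 vCPU in host 1; 1 vCPU remain.
Put 26 vCPU in host 4; 22 vCPU remain.
Put 6 vCPU in host 2; 18 vCPU remain.
Put 4 vCPU in host 2; 14 vCPU remain.
Put 38 vCPU in host 5; 10 vCPU remain.
Put 45 vCPU in host 6; 3 vCPU remain.
Put 32 vCPU in host 7; 16 vCPU remain.
Put 9 vCPU in host 2; 5 vCPU remain.
Put 15 vCPU in host 4; 7 vCPU remain.
Put 43 vCPU in host 8; 5 vCPU remain.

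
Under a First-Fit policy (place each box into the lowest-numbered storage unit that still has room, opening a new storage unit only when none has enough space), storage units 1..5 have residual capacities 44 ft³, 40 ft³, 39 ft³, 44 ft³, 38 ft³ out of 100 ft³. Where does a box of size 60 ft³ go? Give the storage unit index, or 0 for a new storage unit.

No storage unit has ≥ 60 ft³ free, so a new storage unit is opened.

0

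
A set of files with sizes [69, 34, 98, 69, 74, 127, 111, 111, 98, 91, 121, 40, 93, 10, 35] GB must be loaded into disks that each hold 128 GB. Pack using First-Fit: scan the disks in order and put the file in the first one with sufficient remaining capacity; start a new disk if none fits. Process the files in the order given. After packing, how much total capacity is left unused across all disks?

227

Put 69 GB in disk 1; 59 GB remain.
Put 34 GB in disk 1; 25 GB remain.
Put 98 GB in disk 2; 30 GB remain.
Put 69 GB in disk 3; 59 GB remain.
Put 74 GB in disk 4; 54 GB remain.
Put 127 GB in disk 5; 1 GB remain.
Put 111 GB in disk 6; 17 GB remain.
Put 111 GB in disk 7; 17 GB remain.
Put 98 GB in disk 8; 30 GB remain.
Put 91 GB in disk 9; 37 GB remain.
Put 121 GB in disk 10; 7 GB remain.
Put 40 GB in disk 3; 19 GB remain.
Put 93 GB in disk 11; 35 GB remain.
Put 10 GB in disk 1; 15 GB remain.
Put 35 GB in disk 4; 19 GB remain.
11 disks × 128 GB = 1408 GB; used 1181 GB; unused 227 GB.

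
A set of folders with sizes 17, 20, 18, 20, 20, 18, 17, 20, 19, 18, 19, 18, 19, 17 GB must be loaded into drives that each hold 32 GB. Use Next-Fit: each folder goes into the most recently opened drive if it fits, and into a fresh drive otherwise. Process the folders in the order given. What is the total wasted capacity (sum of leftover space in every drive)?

17 GB → drive 1 (remaining 15 GB)
20 GB → drive 2 (remaining 12 GB)
18 GB → drive 3 (remaining 14 GB)
20 GB → drive 4 (remaining 12 GB)
20 GB → drive 5 (remaining 12 GB)
18 GB → drive 6 (remaining 14 GB)
17 GB → drive 7 (remaining 15 GB)
20 GB → drive 8 (remaining 12 GB)
19 GB → drive 9 (remaining 13 GB)
18 GB → drive 10 (remaining 14 GB)
19 GB → drive 11 (remaining 13 GB)
18 GB → drive 12 (remaining 14 GB)
19 GB → drive 13 (remaining 13 GB)
17 GB → drive 14 (remaining 15 GB)
14 drives × 32 GB = 448 GB; used 260 GB; unused 188 GB.

188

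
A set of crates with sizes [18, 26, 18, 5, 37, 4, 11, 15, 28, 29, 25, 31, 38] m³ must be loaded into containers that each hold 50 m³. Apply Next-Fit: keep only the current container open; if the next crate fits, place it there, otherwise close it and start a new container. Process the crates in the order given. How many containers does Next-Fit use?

container 1: place 18 m³, 32 m³ left
container 1: place 26 m³, 6 m³ left
container 2: place 18 m³, 32 m³ left
container 2: place 5 m³, 27 m³ left
container 3: place 37 m³, 13 m³ left
container 3: place 4 m³, 9 m³ left
container 4: place 11 m³, 39 m³ left
container 4: place 15 m³, 24 m³ left
container 5: place 28 m³, 22 m³ left
container 6: place 29 m³, 21 m³ left
container 7: place 25 m³, 25 m³ left
container 8: place 31 m³, 19 m³ left
container 9: place 38 m³, 12 m³ left
Final containers: [18,26] [18,5] [37,4] [11,15] [28] [29] [25] [31] [38].

9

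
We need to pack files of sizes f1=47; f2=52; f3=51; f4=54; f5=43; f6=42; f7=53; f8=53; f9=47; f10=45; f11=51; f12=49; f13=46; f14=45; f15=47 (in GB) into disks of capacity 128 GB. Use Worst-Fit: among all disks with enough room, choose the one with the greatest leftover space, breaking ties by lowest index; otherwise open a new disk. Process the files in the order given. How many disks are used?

f1 (47 GB) → disk 1 (remaining 81 GB)
f2 (52 GB) → disk 1 (remaining 29 GB)
f3 (51 GB) → disk 2 (remaining 77 GB)
f4 (54 GB) → disk 2 (remaining 23 GB)
f5 (43 GB) → disk 3 (remaining 85 GB)
f6 (42 GB) → disk 3 (remaining 43 GB)
f7 (53 GB) → disk 4 (remaining 75 GB)
f8 (53 GB) → disk 4 (remaining 22 GB)
f9 (47 GB) → disk 5 (remaining 81 GB)
f10 (45 GB) → disk 5 (remaining 36 GB)
f11 (51 GB) → disk 6 (remaining 77 GB)
f12 (49 GB) → disk 6 (remaining 28 GB)
f13 (46 GB) → disk 7 (remaining 82 GB)
f14 (45 GB) → disk 7 (remaining 37 GB)
f15 (47 GB) → disk 8 (remaining 81 GB)
Final disks: [47,52] [51,54] [43,42] [53,53] [47,45] [51,49] [46,45] [47].

8 disks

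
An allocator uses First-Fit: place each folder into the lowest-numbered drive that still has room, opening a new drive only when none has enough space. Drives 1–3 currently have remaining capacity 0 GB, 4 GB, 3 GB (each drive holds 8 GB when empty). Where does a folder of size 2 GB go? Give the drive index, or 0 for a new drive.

2

Drives with room: drive 2 (4 GB), drive 3 (3 GB).
The first with room is drive 2.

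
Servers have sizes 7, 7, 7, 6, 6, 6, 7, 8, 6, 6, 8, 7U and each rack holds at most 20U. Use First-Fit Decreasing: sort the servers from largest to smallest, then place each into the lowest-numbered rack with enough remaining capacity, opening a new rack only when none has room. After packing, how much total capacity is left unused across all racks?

Sorted descending: 8, 8, 7, 7, 7, 7, 7, 6, 6, 6, 6, 6.
rack 1: place 8U, 12U left
rack 1: place 8U, 4U left
rack 2: place 7U, 13U left
rack 2: place 7U, 6U left
rack 3: place 7U, 13U left
rack 3: place 7U, 6U left
rack 4: place 7U, 13U left
rack 2: place 6U, 0U left
rack 3: place 6U, 0U left
rack 4: place 6U, 7U left
rack 4: place 6U, 1U left
rack 5: place 6U, 14U left
5 racks × 20U = 100U; used 81U; unused 19U.

19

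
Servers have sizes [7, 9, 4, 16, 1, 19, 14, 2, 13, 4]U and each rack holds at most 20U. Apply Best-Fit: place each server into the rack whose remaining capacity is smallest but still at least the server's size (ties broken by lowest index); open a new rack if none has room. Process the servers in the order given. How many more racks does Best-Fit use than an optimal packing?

0

Best-Fit: [7,9,4] [16,1,2] [19] [14,4] [13] → 5 racks.
Total size 89U; any packing needs at least ⌈89/20⌉ = 5 racks.
So 5 is already optimal.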